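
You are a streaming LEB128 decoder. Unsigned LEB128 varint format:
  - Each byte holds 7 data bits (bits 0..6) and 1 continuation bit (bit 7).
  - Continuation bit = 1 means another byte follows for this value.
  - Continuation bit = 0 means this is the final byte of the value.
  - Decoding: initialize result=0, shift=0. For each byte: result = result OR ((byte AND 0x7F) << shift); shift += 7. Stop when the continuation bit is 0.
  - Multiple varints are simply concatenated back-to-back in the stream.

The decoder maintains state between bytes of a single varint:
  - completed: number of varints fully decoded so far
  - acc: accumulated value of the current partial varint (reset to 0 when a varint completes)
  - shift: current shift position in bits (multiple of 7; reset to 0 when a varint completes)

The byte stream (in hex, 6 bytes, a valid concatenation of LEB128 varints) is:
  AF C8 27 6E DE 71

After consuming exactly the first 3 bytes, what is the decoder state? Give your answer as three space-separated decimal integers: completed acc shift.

Answer: 1 0 0

Derivation:
byte[0]=0xAF cont=1 payload=0x2F: acc |= 47<<0 -> completed=0 acc=47 shift=7
byte[1]=0xC8 cont=1 payload=0x48: acc |= 72<<7 -> completed=0 acc=9263 shift=14
byte[2]=0x27 cont=0 payload=0x27: varint #1 complete (value=648239); reset -> completed=1 acc=0 shift=0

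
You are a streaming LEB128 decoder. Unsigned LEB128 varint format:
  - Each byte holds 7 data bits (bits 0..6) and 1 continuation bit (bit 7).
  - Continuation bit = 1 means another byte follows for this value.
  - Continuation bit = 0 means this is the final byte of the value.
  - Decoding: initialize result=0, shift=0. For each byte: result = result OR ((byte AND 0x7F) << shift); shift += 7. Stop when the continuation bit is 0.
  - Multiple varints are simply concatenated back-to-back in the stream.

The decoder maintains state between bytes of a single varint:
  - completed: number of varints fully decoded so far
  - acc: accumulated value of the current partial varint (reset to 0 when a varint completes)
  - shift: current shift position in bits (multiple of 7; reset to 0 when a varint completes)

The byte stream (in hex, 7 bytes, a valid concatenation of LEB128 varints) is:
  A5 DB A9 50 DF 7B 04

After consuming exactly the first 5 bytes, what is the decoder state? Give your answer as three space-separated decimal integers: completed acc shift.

Answer: 1 95 7

Derivation:
byte[0]=0xA5 cont=1 payload=0x25: acc |= 37<<0 -> completed=0 acc=37 shift=7
byte[1]=0xDB cont=1 payload=0x5B: acc |= 91<<7 -> completed=0 acc=11685 shift=14
byte[2]=0xA9 cont=1 payload=0x29: acc |= 41<<14 -> completed=0 acc=683429 shift=21
byte[3]=0x50 cont=0 payload=0x50: varint #1 complete (value=168455589); reset -> completed=1 acc=0 shift=0
byte[4]=0xDF cont=1 payload=0x5F: acc |= 95<<0 -> completed=1 acc=95 shift=7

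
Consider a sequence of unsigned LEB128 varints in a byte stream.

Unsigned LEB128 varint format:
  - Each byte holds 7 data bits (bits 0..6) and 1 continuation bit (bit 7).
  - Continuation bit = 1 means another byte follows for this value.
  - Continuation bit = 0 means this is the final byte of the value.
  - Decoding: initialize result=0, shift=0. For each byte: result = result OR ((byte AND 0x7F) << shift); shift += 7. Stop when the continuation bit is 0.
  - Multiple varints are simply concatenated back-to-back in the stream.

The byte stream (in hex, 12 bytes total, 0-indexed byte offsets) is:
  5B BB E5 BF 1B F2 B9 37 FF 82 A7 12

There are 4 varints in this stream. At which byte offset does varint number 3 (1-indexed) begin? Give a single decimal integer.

Answer: 5

Derivation:
  byte[0]=0x5B cont=0 payload=0x5B=91: acc |= 91<<0 -> acc=91 shift=7 [end]
Varint 1: bytes[0:1] = 5B -> value 91 (1 byte(s))
  byte[1]=0xBB cont=1 payload=0x3B=59: acc |= 59<<0 -> acc=59 shift=7
  byte[2]=0xE5 cont=1 payload=0x65=101: acc |= 101<<7 -> acc=12987 shift=14
  byte[3]=0xBF cont=1 payload=0x3F=63: acc |= 63<<14 -> acc=1045179 shift=21
  byte[4]=0x1B cont=0 payload=0x1B=27: acc |= 27<<21 -> acc=57668283 shift=28 [end]
Varint 2: bytes[1:5] = BB E5 BF 1B -> value 57668283 (4 byte(s))
  byte[5]=0xF2 cont=1 payload=0x72=114: acc |= 114<<0 -> acc=114 shift=7
  byte[6]=0xB9 cont=1 payload=0x39=57: acc |= 57<<7 -> acc=7410 shift=14
  byte[7]=0x37 cont=0 payload=0x37=55: acc |= 55<<14 -> acc=908530 shift=21 [end]
Varint 3: bytes[5:8] = F2 B9 37 -> value 908530 (3 byte(s))
  byte[8]=0xFF cont=1 payload=0x7F=127: acc |= 127<<0 -> acc=127 shift=7
  byte[9]=0x82 cont=1 payload=0x02=2: acc |= 2<<7 -> acc=383 shift=14
  byte[10]=0xA7 cont=1 payload=0x27=39: acc |= 39<<14 -> acc=639359 shift=21
  byte[11]=0x12 cont=0 payload=0x12=18: acc |= 18<<21 -> acc=38388095 shift=28 [end]
Varint 4: bytes[8:12] = FF 82 A7 12 -> value 38388095 (4 byte(s))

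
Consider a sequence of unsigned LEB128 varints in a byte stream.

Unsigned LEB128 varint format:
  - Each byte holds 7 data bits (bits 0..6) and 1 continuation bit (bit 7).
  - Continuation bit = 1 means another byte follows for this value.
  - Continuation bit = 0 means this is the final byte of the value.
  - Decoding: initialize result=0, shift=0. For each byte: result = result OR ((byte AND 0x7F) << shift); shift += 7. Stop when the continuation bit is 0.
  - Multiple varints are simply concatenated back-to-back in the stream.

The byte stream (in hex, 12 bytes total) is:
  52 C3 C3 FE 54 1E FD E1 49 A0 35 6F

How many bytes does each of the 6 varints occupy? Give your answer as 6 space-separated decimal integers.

Answer: 1 4 1 3 2 1

Derivation:
  byte[0]=0x52 cont=0 payload=0x52=82: acc |= 82<<0 -> acc=82 shift=7 [end]
Varint 1: bytes[0:1] = 52 -> value 82 (1 byte(s))
  byte[1]=0xC3 cont=1 payload=0x43=67: acc |= 67<<0 -> acc=67 shift=7
  byte[2]=0xC3 cont=1 payload=0x43=67: acc |= 67<<7 -> acc=8643 shift=14
  byte[3]=0xFE cont=1 payload=0x7E=126: acc |= 126<<14 -> acc=2073027 shift=21
  byte[4]=0x54 cont=0 payload=0x54=84: acc |= 84<<21 -> acc=178233795 shift=28 [end]
Varint 2: bytes[1:5] = C3 C3 FE 54 -> value 178233795 (4 byte(s))
  byte[5]=0x1E cont=0 payload=0x1E=30: acc |= 30<<0 -> acc=30 shift=7 [end]
Varint 3: bytes[5:6] = 1E -> value 30 (1 byte(s))
  byte[6]=0xFD cont=1 payload=0x7D=125: acc |= 125<<0 -> acc=125 shift=7
  byte[7]=0xE1 cont=1 payload=0x61=97: acc |= 97<<7 -> acc=12541 shift=14
  byte[8]=0x49 cont=0 payload=0x49=73: acc |= 73<<14 -> acc=1208573 shift=21 [end]
Varint 4: bytes[6:9] = FD E1 49 -> value 1208573 (3 byte(s))
  byte[9]=0xA0 cont=1 payload=0x20=32: acc |= 32<<0 -> acc=32 shift=7
  byte[10]=0x35 cont=0 payload=0x35=53: acc |= 53<<7 -> acc=6816 shift=14 [end]
Varint 5: bytes[9:11] = A0 35 -> value 6816 (2 byte(s))
  byte[11]=0x6F cont=0 payload=0x6F=111: acc |= 111<<0 -> acc=111 shift=7 [end]
Varint 6: bytes[11:12] = 6F -> value 111 (1 byte(s))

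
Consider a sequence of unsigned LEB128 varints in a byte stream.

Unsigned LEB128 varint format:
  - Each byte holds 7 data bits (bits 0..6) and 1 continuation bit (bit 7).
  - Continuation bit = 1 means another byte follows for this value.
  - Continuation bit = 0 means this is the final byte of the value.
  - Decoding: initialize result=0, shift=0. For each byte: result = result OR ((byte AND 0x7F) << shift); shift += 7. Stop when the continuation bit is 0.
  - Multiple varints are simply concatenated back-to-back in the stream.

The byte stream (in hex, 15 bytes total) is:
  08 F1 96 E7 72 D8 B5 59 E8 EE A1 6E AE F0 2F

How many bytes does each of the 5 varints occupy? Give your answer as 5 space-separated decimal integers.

Answer: 1 4 3 4 3

Derivation:
  byte[0]=0x08 cont=0 payload=0x08=8: acc |= 8<<0 -> acc=8 shift=7 [end]
Varint 1: bytes[0:1] = 08 -> value 8 (1 byte(s))
  byte[1]=0xF1 cont=1 payload=0x71=113: acc |= 113<<0 -> acc=113 shift=7
  byte[2]=0x96 cont=1 payload=0x16=22: acc |= 22<<7 -> acc=2929 shift=14
  byte[3]=0xE7 cont=1 payload=0x67=103: acc |= 103<<14 -> acc=1690481 shift=21
  byte[4]=0x72 cont=0 payload=0x72=114: acc |= 114<<21 -> acc=240765809 shift=28 [end]
Varint 2: bytes[1:5] = F1 96 E7 72 -> value 240765809 (4 byte(s))
  byte[5]=0xD8 cont=1 payload=0x58=88: acc |= 88<<0 -> acc=88 shift=7
  byte[6]=0xB5 cont=1 payload=0x35=53: acc |= 53<<7 -> acc=6872 shift=14
  byte[7]=0x59 cont=0 payload=0x59=89: acc |= 89<<14 -> acc=1465048 shift=21 [end]
Varint 3: bytes[5:8] = D8 B5 59 -> value 1465048 (3 byte(s))
  byte[8]=0xE8 cont=1 payload=0x68=104: acc |= 104<<0 -> acc=104 shift=7
  byte[9]=0xEE cont=1 payload=0x6E=110: acc |= 110<<7 -> acc=14184 shift=14
  byte[10]=0xA1 cont=1 payload=0x21=33: acc |= 33<<14 -> acc=554856 shift=21
  byte[11]=0x6E cont=0 payload=0x6E=110: acc |= 110<<21 -> acc=231241576 shift=28 [end]
Varint 4: bytes[8:12] = E8 EE A1 6E -> value 231241576 (4 byte(s))
  byte[12]=0xAE cont=1 payload=0x2E=46: acc |= 46<<0 -> acc=46 shift=7
  byte[13]=0xF0 cont=1 payload=0x70=112: acc |= 112<<7 -> acc=14382 shift=14
  byte[14]=0x2F cont=0 payload=0x2F=47: acc |= 47<<14 -> acc=784430 shift=21 [end]
Varint 5: bytes[12:15] = AE F0 2F -> value 784430 (3 byte(s))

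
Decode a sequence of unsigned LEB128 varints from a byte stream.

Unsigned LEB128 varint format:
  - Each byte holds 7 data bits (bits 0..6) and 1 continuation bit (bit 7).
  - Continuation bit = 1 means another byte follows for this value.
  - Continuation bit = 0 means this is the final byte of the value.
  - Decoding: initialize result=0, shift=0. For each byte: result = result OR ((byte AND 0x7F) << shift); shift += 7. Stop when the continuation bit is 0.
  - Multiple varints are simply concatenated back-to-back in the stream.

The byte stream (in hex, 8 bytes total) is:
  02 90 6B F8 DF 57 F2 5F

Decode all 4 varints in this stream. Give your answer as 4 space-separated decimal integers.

  byte[0]=0x02 cont=0 payload=0x02=2: acc |= 2<<0 -> acc=2 shift=7 [end]
Varint 1: bytes[0:1] = 02 -> value 2 (1 byte(s))
  byte[1]=0x90 cont=1 payload=0x10=16: acc |= 16<<0 -> acc=16 shift=7
  byte[2]=0x6B cont=0 payload=0x6B=107: acc |= 107<<7 -> acc=13712 shift=14 [end]
Varint 2: bytes[1:3] = 90 6B -> value 13712 (2 byte(s))
  byte[3]=0xF8 cont=1 payload=0x78=120: acc |= 120<<0 -> acc=120 shift=7
  byte[4]=0xDF cont=1 payload=0x5F=95: acc |= 95<<7 -> acc=12280 shift=14
  byte[5]=0x57 cont=0 payload=0x57=87: acc |= 87<<14 -> acc=1437688 shift=21 [end]
Varint 3: bytes[3:6] = F8 DF 57 -> value 1437688 (3 byte(s))
  byte[6]=0xF2 cont=1 payload=0x72=114: acc |= 114<<0 -> acc=114 shift=7
  byte[7]=0x5F cont=0 payload=0x5F=95: acc |= 95<<7 -> acc=12274 shift=14 [end]
Varint 4: bytes[6:8] = F2 5F -> value 12274 (2 byte(s))

Answer: 2 13712 1437688 12274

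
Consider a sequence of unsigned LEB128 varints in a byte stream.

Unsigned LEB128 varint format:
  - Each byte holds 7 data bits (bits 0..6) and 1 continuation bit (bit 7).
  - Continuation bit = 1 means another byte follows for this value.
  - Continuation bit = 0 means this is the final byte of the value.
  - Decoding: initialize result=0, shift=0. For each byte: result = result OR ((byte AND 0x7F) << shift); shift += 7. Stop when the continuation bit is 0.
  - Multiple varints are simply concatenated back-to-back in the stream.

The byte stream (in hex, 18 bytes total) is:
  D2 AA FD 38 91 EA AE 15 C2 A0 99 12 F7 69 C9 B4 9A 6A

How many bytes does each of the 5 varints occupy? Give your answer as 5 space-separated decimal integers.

Answer: 4 4 4 2 4

Derivation:
  byte[0]=0xD2 cont=1 payload=0x52=82: acc |= 82<<0 -> acc=82 shift=7
  byte[1]=0xAA cont=1 payload=0x2A=42: acc |= 42<<7 -> acc=5458 shift=14
  byte[2]=0xFD cont=1 payload=0x7D=125: acc |= 125<<14 -> acc=2053458 shift=21
  byte[3]=0x38 cont=0 payload=0x38=56: acc |= 56<<21 -> acc=119493970 shift=28 [end]
Varint 1: bytes[0:4] = D2 AA FD 38 -> value 119493970 (4 byte(s))
  byte[4]=0x91 cont=1 payload=0x11=17: acc |= 17<<0 -> acc=17 shift=7
  byte[5]=0xEA cont=1 payload=0x6A=106: acc |= 106<<7 -> acc=13585 shift=14
  byte[6]=0xAE cont=1 payload=0x2E=46: acc |= 46<<14 -> acc=767249 shift=21
  byte[7]=0x15 cont=0 payload=0x15=21: acc |= 21<<21 -> acc=44807441 shift=28 [end]
Varint 2: bytes[4:8] = 91 EA AE 15 -> value 44807441 (4 byte(s))
  byte[8]=0xC2 cont=1 payload=0x42=66: acc |= 66<<0 -> acc=66 shift=7
  byte[9]=0xA0 cont=1 payload=0x20=32: acc |= 32<<7 -> acc=4162 shift=14
  byte[10]=0x99 cont=1 payload=0x19=25: acc |= 25<<14 -> acc=413762 shift=21
  byte[11]=0x12 cont=0 payload=0x12=18: acc |= 18<<21 -> acc=38162498 shift=28 [end]
Varint 3: bytes[8:12] = C2 A0 99 12 -> value 38162498 (4 byte(s))
  byte[12]=0xF7 cont=1 payload=0x77=119: acc |= 119<<0 -> acc=119 shift=7
  byte[13]=0x69 cont=0 payload=0x69=105: acc |= 105<<7 -> acc=13559 shift=14 [end]
Varint 4: bytes[12:14] = F7 69 -> value 13559 (2 byte(s))
  byte[14]=0xC9 cont=1 payload=0x49=73: acc |= 73<<0 -> acc=73 shift=7
  byte[15]=0xB4 cont=1 payload=0x34=52: acc |= 52<<7 -> acc=6729 shift=14
  byte[16]=0x9A cont=1 payload=0x1A=26: acc |= 26<<14 -> acc=432713 shift=21
  byte[17]=0x6A cont=0 payload=0x6A=106: acc |= 106<<21 -> acc=222730825 shift=28 [end]
Varint 5: bytes[14:18] = C9 B4 9A 6A -> value 222730825 (4 byte(s))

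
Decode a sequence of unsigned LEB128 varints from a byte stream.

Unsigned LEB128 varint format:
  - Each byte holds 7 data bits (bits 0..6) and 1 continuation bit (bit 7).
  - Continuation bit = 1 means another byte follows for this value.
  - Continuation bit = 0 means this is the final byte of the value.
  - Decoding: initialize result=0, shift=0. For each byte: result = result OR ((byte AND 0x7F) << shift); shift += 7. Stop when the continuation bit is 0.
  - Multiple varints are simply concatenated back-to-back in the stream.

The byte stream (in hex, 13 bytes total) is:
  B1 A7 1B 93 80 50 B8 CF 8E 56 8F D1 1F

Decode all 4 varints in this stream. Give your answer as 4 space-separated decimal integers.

Answer: 447409 1310739 180594616 518287

Derivation:
  byte[0]=0xB1 cont=1 payload=0x31=49: acc |= 49<<0 -> acc=49 shift=7
  byte[1]=0xA7 cont=1 payload=0x27=39: acc |= 39<<7 -> acc=5041 shift=14
  byte[2]=0x1B cont=0 payload=0x1B=27: acc |= 27<<14 -> acc=447409 shift=21 [end]
Varint 1: bytes[0:3] = B1 A7 1B -> value 447409 (3 byte(s))
  byte[3]=0x93 cont=1 payload=0x13=19: acc |= 19<<0 -> acc=19 shift=7
  byte[4]=0x80 cont=1 payload=0x00=0: acc |= 0<<7 -> acc=19 shift=14
  byte[5]=0x50 cont=0 payload=0x50=80: acc |= 80<<14 -> acc=1310739 shift=21 [end]
Varint 2: bytes[3:6] = 93 80 50 -> value 1310739 (3 byte(s))
  byte[6]=0xB8 cont=1 payload=0x38=56: acc |= 56<<0 -> acc=56 shift=7
  byte[7]=0xCF cont=1 payload=0x4F=79: acc |= 79<<7 -> acc=10168 shift=14
  byte[8]=0x8E cont=1 payload=0x0E=14: acc |= 14<<14 -> acc=239544 shift=21
  byte[9]=0x56 cont=0 payload=0x56=86: acc |= 86<<21 -> acc=180594616 shift=28 [end]
Varint 3: bytes[6:10] = B8 CF 8E 56 -> value 180594616 (4 byte(s))
  byte[10]=0x8F cont=1 payload=0x0F=15: acc |= 15<<0 -> acc=15 shift=7
  byte[11]=0xD1 cont=1 payload=0x51=81: acc |= 81<<7 -> acc=10383 shift=14
  byte[12]=0x1F cont=0 payload=0x1F=31: acc |= 31<<14 -> acc=518287 shift=21 [end]
Varint 4: bytes[10:13] = 8F D1 1F -> value 518287 (3 byte(s))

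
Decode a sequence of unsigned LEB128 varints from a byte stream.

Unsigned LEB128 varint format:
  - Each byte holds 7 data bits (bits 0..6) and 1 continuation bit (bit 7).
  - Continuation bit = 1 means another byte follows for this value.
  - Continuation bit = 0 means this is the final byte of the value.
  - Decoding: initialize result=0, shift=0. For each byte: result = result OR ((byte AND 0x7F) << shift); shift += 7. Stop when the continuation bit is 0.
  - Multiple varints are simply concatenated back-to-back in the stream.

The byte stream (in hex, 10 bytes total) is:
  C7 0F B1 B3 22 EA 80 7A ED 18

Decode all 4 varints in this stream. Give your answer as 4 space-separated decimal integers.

Answer: 1991 563633 1998954 3181

Derivation:
  byte[0]=0xC7 cont=1 payload=0x47=71: acc |= 71<<0 -> acc=71 shift=7
  byte[1]=0x0F cont=0 payload=0x0F=15: acc |= 15<<7 -> acc=1991 shift=14 [end]
Varint 1: bytes[0:2] = C7 0F -> value 1991 (2 byte(s))
  byte[2]=0xB1 cont=1 payload=0x31=49: acc |= 49<<0 -> acc=49 shift=7
  byte[3]=0xB3 cont=1 payload=0x33=51: acc |= 51<<7 -> acc=6577 shift=14
  byte[4]=0x22 cont=0 payload=0x22=34: acc |= 34<<14 -> acc=563633 shift=21 [end]
Varint 2: bytes[2:5] = B1 B3 22 -> value 563633 (3 byte(s))
  byte[5]=0xEA cont=1 payload=0x6A=106: acc |= 106<<0 -> acc=106 shift=7
  byte[6]=0x80 cont=1 payload=0x00=0: acc |= 0<<7 -> acc=106 shift=14
  byte[7]=0x7A cont=0 payload=0x7A=122: acc |= 122<<14 -> acc=1998954 shift=21 [end]
Varint 3: bytes[5:8] = EA 80 7A -> value 1998954 (3 byte(s))
  byte[8]=0xED cont=1 payload=0x6D=109: acc |= 109<<0 -> acc=109 shift=7
  byte[9]=0x18 cont=0 payload=0x18=24: acc |= 24<<7 -> acc=3181 shift=14 [end]
Varint 4: bytes[8:10] = ED 18 -> value 3181 (2 byte(s))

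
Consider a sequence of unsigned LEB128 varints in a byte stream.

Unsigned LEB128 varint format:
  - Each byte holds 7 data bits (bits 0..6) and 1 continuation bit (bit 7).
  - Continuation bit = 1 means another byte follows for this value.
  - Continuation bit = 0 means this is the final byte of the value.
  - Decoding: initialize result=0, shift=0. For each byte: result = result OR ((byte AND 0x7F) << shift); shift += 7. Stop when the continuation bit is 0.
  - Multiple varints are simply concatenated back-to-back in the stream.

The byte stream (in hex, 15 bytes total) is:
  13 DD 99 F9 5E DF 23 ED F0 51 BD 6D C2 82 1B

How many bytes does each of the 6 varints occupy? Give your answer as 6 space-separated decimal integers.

Answer: 1 4 2 3 2 3

Derivation:
  byte[0]=0x13 cont=0 payload=0x13=19: acc |= 19<<0 -> acc=19 shift=7 [end]
Varint 1: bytes[0:1] = 13 -> value 19 (1 byte(s))
  byte[1]=0xDD cont=1 payload=0x5D=93: acc |= 93<<0 -> acc=93 shift=7
  byte[2]=0x99 cont=1 payload=0x19=25: acc |= 25<<7 -> acc=3293 shift=14
  byte[3]=0xF9 cont=1 payload=0x79=121: acc |= 121<<14 -> acc=1985757 shift=21
  byte[4]=0x5E cont=0 payload=0x5E=94: acc |= 94<<21 -> acc=199118045 shift=28 [end]
Varint 2: bytes[1:5] = DD 99 F9 5E -> value 199118045 (4 byte(s))
  byte[5]=0xDF cont=1 payload=0x5F=95: acc |= 95<<0 -> acc=95 shift=7
  byte[6]=0x23 cont=0 payload=0x23=35: acc |= 35<<7 -> acc=4575 shift=14 [end]
Varint 3: bytes[5:7] = DF 23 -> value 4575 (2 byte(s))
  byte[7]=0xED cont=1 payload=0x6D=109: acc |= 109<<0 -> acc=109 shift=7
  byte[8]=0xF0 cont=1 payload=0x70=112: acc |= 112<<7 -> acc=14445 shift=14
  byte[9]=0x51 cont=0 payload=0x51=81: acc |= 81<<14 -> acc=1341549 shift=21 [end]
Varint 4: bytes[7:10] = ED F0 51 -> value 1341549 (3 byte(s))
  byte[10]=0xBD cont=1 payload=0x3D=61: acc |= 61<<0 -> acc=61 shift=7
  byte[11]=0x6D cont=0 payload=0x6D=109: acc |= 109<<7 -> acc=14013 shift=14 [end]
Varint 5: bytes[10:12] = BD 6D -> value 14013 (2 byte(s))
  byte[12]=0xC2 cont=1 payload=0x42=66: acc |= 66<<0 -> acc=66 shift=7
  byte[13]=0x82 cont=1 payload=0x02=2: acc |= 2<<7 -> acc=322 shift=14
  byte[14]=0x1B cont=0 payload=0x1B=27: acc |= 27<<14 -> acc=442690 shift=21 [end]
Varint 6: bytes[12:15] = C2 82 1B -> value 442690 (3 byte(s))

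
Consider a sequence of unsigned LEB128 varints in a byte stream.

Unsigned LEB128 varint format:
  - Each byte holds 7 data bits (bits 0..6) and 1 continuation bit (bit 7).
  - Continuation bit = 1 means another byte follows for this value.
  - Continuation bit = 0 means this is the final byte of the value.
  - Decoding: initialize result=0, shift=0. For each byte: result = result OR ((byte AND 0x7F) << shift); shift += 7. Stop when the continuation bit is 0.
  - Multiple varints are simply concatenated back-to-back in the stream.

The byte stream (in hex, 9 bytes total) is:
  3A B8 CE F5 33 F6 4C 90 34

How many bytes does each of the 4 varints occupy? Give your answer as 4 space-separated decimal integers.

  byte[0]=0x3A cont=0 payload=0x3A=58: acc |= 58<<0 -> acc=58 shift=7 [end]
Varint 1: bytes[0:1] = 3A -> value 58 (1 byte(s))
  byte[1]=0xB8 cont=1 payload=0x38=56: acc |= 56<<0 -> acc=56 shift=7
  byte[2]=0xCE cont=1 payload=0x4E=78: acc |= 78<<7 -> acc=10040 shift=14
  byte[3]=0xF5 cont=1 payload=0x75=117: acc |= 117<<14 -> acc=1926968 shift=21
  byte[4]=0x33 cont=0 payload=0x33=51: acc |= 51<<21 -> acc=108881720 shift=28 [end]
Varint 2: bytes[1:5] = B8 CE F5 33 -> value 108881720 (4 byte(s))
  byte[5]=0xF6 cont=1 payload=0x76=118: acc |= 118<<0 -> acc=118 shift=7
  byte[6]=0x4C cont=0 payload=0x4C=76: acc |= 76<<7 -> acc=9846 shift=14 [end]
Varint 3: bytes[5:7] = F6 4C -> value 9846 (2 byte(s))
  byte[7]=0x90 cont=1 payload=0x10=16: acc |= 16<<0 -> acc=16 shift=7
  byte[8]=0x34 cont=0 payload=0x34=52: acc |= 52<<7 -> acc=6672 shift=14 [end]
Varint 4: bytes[7:9] = 90 34 -> value 6672 (2 byte(s))

Answer: 1 4 2 2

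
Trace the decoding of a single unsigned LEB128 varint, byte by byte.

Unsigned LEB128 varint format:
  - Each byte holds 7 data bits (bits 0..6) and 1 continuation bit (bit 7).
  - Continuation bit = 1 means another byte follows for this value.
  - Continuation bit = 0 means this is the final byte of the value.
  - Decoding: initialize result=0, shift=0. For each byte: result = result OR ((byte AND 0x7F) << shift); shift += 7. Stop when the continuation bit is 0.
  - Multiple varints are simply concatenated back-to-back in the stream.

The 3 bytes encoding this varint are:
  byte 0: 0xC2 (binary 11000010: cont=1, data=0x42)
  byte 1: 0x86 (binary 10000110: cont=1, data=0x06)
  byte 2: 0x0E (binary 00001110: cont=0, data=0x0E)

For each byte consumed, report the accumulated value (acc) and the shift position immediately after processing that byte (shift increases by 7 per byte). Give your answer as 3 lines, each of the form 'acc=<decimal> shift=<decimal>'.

Answer: acc=66 shift=7
acc=834 shift=14
acc=230210 shift=21

Derivation:
byte 0=0xC2: payload=0x42=66, contrib = 66<<0 = 66; acc -> 66, shift -> 7
byte 1=0x86: payload=0x06=6, contrib = 6<<7 = 768; acc -> 834, shift -> 14
byte 2=0x0E: payload=0x0E=14, contrib = 14<<14 = 229376; acc -> 230210, shift -> 21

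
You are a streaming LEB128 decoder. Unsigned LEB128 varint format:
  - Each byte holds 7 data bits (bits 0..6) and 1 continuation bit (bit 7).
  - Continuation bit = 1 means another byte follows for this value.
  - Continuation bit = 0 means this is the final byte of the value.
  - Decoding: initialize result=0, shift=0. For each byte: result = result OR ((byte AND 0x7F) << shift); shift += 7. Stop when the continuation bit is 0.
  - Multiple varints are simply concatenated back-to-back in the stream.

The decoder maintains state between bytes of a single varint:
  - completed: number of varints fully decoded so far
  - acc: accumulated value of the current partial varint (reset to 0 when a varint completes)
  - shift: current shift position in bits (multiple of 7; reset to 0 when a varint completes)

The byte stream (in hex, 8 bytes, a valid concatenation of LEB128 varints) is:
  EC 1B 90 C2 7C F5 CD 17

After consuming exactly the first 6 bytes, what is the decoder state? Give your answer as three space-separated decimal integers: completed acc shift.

Answer: 2 117 7

Derivation:
byte[0]=0xEC cont=1 payload=0x6C: acc |= 108<<0 -> completed=0 acc=108 shift=7
byte[1]=0x1B cont=0 payload=0x1B: varint #1 complete (value=3564); reset -> completed=1 acc=0 shift=0
byte[2]=0x90 cont=1 payload=0x10: acc |= 16<<0 -> completed=1 acc=16 shift=7
byte[3]=0xC2 cont=1 payload=0x42: acc |= 66<<7 -> completed=1 acc=8464 shift=14
byte[4]=0x7C cont=0 payload=0x7C: varint #2 complete (value=2040080); reset -> completed=2 acc=0 shift=0
byte[5]=0xF5 cont=1 payload=0x75: acc |= 117<<0 -> completed=2 acc=117 shift=7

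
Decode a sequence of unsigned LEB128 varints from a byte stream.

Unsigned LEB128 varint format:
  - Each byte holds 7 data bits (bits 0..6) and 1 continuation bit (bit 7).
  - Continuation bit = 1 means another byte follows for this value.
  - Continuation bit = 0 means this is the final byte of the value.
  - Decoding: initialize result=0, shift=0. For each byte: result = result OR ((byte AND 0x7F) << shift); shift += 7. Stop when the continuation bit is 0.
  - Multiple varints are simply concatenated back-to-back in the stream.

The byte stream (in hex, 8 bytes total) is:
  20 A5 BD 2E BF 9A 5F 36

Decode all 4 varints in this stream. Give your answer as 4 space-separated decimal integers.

  byte[0]=0x20 cont=0 payload=0x20=32: acc |= 32<<0 -> acc=32 shift=7 [end]
Varint 1: bytes[0:1] = 20 -> value 32 (1 byte(s))
  byte[1]=0xA5 cont=1 payload=0x25=37: acc |= 37<<0 -> acc=37 shift=7
  byte[2]=0xBD cont=1 payload=0x3D=61: acc |= 61<<7 -> acc=7845 shift=14
  byte[3]=0x2E cont=0 payload=0x2E=46: acc |= 46<<14 -> acc=761509 shift=21 [end]
Varint 2: bytes[1:4] = A5 BD 2E -> value 761509 (3 byte(s))
  byte[4]=0xBF cont=1 payload=0x3F=63: acc |= 63<<0 -> acc=63 shift=7
  byte[5]=0x9A cont=1 payload=0x1A=26: acc |= 26<<7 -> acc=3391 shift=14
  byte[6]=0x5F cont=0 payload=0x5F=95: acc |= 95<<14 -> acc=1559871 shift=21 [end]
Varint 3: bytes[4:7] = BF 9A 5F -> value 1559871 (3 byte(s))
  byte[7]=0x36 cont=0 payload=0x36=54: acc |= 54<<0 -> acc=54 shift=7 [end]
Varint 4: bytes[7:8] = 36 -> value 54 (1 byte(s))

Answer: 32 761509 1559871 54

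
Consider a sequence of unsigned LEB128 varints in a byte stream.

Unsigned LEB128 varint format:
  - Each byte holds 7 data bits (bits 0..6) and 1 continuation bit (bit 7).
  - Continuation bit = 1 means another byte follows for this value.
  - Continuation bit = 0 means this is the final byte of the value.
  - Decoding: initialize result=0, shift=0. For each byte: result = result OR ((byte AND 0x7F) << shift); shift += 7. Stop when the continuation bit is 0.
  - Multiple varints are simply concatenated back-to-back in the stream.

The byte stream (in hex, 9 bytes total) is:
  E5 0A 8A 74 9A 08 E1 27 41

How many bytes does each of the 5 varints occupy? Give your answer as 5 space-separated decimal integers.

  byte[0]=0xE5 cont=1 payload=0x65=101: acc |= 101<<0 -> acc=101 shift=7
  byte[1]=0x0A cont=0 payload=0x0A=10: acc |= 10<<7 -> acc=1381 shift=14 [end]
Varint 1: bytes[0:2] = E5 0A -> value 1381 (2 byte(s))
  byte[2]=0x8A cont=1 payload=0x0A=10: acc |= 10<<0 -> acc=10 shift=7
  byte[3]=0x74 cont=0 payload=0x74=116: acc |= 116<<7 -> acc=14858 shift=14 [end]
Varint 2: bytes[2:4] = 8A 74 -> value 14858 (2 byte(s))
  byte[4]=0x9A cont=1 payload=0x1A=26: acc |= 26<<0 -> acc=26 shift=7
  byte[5]=0x08 cont=0 payload=0x08=8: acc |= 8<<7 -> acc=1050 shift=14 [end]
Varint 3: bytes[4:6] = 9A 08 -> value 1050 (2 byte(s))
  byte[6]=0xE1 cont=1 payload=0x61=97: acc |= 97<<0 -> acc=97 shift=7
  byte[7]=0x27 cont=0 payload=0x27=39: acc |= 39<<7 -> acc=5089 shift=14 [end]
Varint 4: bytes[6:8] = E1 27 -> value 5089 (2 byte(s))
  byte[8]=0x41 cont=0 payload=0x41=65: acc |= 65<<0 -> acc=65 shift=7 [end]
Varint 5: bytes[8:9] = 41 -> value 65 (1 byte(s))

Answer: 2 2 2 2 1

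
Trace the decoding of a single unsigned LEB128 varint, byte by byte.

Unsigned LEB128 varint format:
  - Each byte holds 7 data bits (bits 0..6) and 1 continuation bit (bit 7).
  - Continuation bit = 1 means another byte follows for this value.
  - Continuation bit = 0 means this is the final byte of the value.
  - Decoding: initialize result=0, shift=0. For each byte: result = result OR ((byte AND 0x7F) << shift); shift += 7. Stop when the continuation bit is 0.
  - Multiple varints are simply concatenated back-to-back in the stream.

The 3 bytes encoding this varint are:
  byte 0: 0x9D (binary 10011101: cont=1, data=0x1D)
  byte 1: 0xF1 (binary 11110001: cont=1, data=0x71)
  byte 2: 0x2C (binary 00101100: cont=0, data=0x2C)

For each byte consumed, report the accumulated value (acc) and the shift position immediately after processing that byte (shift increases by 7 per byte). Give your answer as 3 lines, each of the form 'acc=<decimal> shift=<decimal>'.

byte 0=0x9D: payload=0x1D=29, contrib = 29<<0 = 29; acc -> 29, shift -> 7
byte 1=0xF1: payload=0x71=113, contrib = 113<<7 = 14464; acc -> 14493, shift -> 14
byte 2=0x2C: payload=0x2C=44, contrib = 44<<14 = 720896; acc -> 735389, shift -> 21

Answer: acc=29 shift=7
acc=14493 shift=14
acc=735389 shift=21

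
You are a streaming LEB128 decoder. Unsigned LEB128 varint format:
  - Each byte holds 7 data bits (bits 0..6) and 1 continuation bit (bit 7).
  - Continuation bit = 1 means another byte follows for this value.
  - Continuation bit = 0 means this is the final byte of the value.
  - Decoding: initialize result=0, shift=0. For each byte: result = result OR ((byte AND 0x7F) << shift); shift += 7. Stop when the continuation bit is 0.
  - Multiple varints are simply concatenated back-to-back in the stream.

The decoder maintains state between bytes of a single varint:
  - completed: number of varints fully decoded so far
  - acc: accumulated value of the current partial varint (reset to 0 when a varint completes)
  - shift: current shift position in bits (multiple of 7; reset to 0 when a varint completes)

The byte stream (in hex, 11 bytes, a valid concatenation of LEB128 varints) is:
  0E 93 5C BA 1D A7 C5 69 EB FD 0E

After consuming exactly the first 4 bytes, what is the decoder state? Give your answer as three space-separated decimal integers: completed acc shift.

Answer: 2 58 7

Derivation:
byte[0]=0x0E cont=0 payload=0x0E: varint #1 complete (value=14); reset -> completed=1 acc=0 shift=0
byte[1]=0x93 cont=1 payload=0x13: acc |= 19<<0 -> completed=1 acc=19 shift=7
byte[2]=0x5C cont=0 payload=0x5C: varint #2 complete (value=11795); reset -> completed=2 acc=0 shift=0
byte[3]=0xBA cont=1 payload=0x3A: acc |= 58<<0 -> completed=2 acc=58 shift=7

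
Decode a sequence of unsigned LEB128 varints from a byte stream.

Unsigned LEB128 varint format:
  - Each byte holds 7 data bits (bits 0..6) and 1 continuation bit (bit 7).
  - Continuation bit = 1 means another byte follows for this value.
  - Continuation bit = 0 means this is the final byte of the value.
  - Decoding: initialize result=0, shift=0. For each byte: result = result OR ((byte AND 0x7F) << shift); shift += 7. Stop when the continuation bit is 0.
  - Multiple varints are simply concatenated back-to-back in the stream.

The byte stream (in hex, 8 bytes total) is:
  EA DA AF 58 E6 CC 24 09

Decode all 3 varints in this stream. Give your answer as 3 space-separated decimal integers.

Answer: 185331050 599654 9

Derivation:
  byte[0]=0xEA cont=1 payload=0x6A=106: acc |= 106<<0 -> acc=106 shift=7
  byte[1]=0xDA cont=1 payload=0x5A=90: acc |= 90<<7 -> acc=11626 shift=14
  byte[2]=0xAF cont=1 payload=0x2F=47: acc |= 47<<14 -> acc=781674 shift=21
  byte[3]=0x58 cont=0 payload=0x58=88: acc |= 88<<21 -> acc=185331050 shift=28 [end]
Varint 1: bytes[0:4] = EA DA AF 58 -> value 185331050 (4 byte(s))
  byte[4]=0xE6 cont=1 payload=0x66=102: acc |= 102<<0 -> acc=102 shift=7
  byte[5]=0xCC cont=1 payload=0x4C=76: acc |= 76<<7 -> acc=9830 shift=14
  byte[6]=0x24 cont=0 payload=0x24=36: acc |= 36<<14 -> acc=599654 shift=21 [end]
Varint 2: bytes[4:7] = E6 CC 24 -> value 599654 (3 byte(s))
  byte[7]=0x09 cont=0 payload=0x09=9: acc |= 9<<0 -> acc=9 shift=7 [end]
Varint 3: bytes[7:8] = 09 -> value 9 (1 byte(s))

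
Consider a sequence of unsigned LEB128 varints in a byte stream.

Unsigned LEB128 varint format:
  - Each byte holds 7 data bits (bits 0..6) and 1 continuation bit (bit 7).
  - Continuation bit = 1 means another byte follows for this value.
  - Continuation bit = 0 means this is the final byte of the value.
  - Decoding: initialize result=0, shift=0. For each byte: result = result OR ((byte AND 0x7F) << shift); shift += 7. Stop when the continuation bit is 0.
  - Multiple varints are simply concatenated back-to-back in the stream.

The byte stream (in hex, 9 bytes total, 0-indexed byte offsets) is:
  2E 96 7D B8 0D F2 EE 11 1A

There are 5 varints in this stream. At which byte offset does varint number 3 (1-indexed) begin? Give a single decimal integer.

Answer: 3

Derivation:
  byte[0]=0x2E cont=0 payload=0x2E=46: acc |= 46<<0 -> acc=46 shift=7 [end]
Varint 1: bytes[0:1] = 2E -> value 46 (1 byte(s))
  byte[1]=0x96 cont=1 payload=0x16=22: acc |= 22<<0 -> acc=22 shift=7
  byte[2]=0x7D cont=0 payload=0x7D=125: acc |= 125<<7 -> acc=16022 shift=14 [end]
Varint 2: bytes[1:3] = 96 7D -> value 16022 (2 byte(s))
  byte[3]=0xB8 cont=1 payload=0x38=56: acc |= 56<<0 -> acc=56 shift=7
  byte[4]=0x0D cont=0 payload=0x0D=13: acc |= 13<<7 -> acc=1720 shift=14 [end]
Varint 3: bytes[3:5] = B8 0D -> value 1720 (2 byte(s))
  byte[5]=0xF2 cont=1 payload=0x72=114: acc |= 114<<0 -> acc=114 shift=7
  byte[6]=0xEE cont=1 payload=0x6E=110: acc |= 110<<7 -> acc=14194 shift=14
  byte[7]=0x11 cont=0 payload=0x11=17: acc |= 17<<14 -> acc=292722 shift=21 [end]
Varint 4: bytes[5:8] = F2 EE 11 -> value 292722 (3 byte(s))
  byte[8]=0x1A cont=0 payload=0x1A=26: acc |= 26<<0 -> acc=26 shift=7 [end]
Varint 5: bytes[8:9] = 1A -> value 26 (1 byte(s))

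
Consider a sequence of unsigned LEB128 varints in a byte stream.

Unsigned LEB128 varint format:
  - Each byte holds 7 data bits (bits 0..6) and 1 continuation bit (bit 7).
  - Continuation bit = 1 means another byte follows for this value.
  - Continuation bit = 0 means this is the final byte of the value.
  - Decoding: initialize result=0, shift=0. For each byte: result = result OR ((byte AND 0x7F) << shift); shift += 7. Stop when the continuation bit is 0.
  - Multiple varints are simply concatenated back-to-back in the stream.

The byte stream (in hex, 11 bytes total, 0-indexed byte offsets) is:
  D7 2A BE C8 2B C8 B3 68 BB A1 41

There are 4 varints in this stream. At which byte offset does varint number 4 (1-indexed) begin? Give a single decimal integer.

Answer: 8

Derivation:
  byte[0]=0xD7 cont=1 payload=0x57=87: acc |= 87<<0 -> acc=87 shift=7
  byte[1]=0x2A cont=0 payload=0x2A=42: acc |= 42<<7 -> acc=5463 shift=14 [end]
Varint 1: bytes[0:2] = D7 2A -> value 5463 (2 byte(s))
  byte[2]=0xBE cont=1 payload=0x3E=62: acc |= 62<<0 -> acc=62 shift=7
  byte[3]=0xC8 cont=1 payload=0x48=72: acc |= 72<<7 -> acc=9278 shift=14
  byte[4]=0x2B cont=0 payload=0x2B=43: acc |= 43<<14 -> acc=713790 shift=21 [end]
Varint 2: bytes[2:5] = BE C8 2B -> value 713790 (3 byte(s))
  byte[5]=0xC8 cont=1 payload=0x48=72: acc |= 72<<0 -> acc=72 shift=7
  byte[6]=0xB3 cont=1 payload=0x33=51: acc |= 51<<7 -> acc=6600 shift=14
  byte[7]=0x68 cont=0 payload=0x68=104: acc |= 104<<14 -> acc=1710536 shift=21 [end]
Varint 3: bytes[5:8] = C8 B3 68 -> value 1710536 (3 byte(s))
  byte[8]=0xBB cont=1 payload=0x3B=59: acc |= 59<<0 -> acc=59 shift=7
  byte[9]=0xA1 cont=1 payload=0x21=33: acc |= 33<<7 -> acc=4283 shift=14
  byte[10]=0x41 cont=0 payload=0x41=65: acc |= 65<<14 -> acc=1069243 shift=21 [end]
Varint 4: bytes[8:11] = BB A1 41 -> value 1069243 (3 byte(s))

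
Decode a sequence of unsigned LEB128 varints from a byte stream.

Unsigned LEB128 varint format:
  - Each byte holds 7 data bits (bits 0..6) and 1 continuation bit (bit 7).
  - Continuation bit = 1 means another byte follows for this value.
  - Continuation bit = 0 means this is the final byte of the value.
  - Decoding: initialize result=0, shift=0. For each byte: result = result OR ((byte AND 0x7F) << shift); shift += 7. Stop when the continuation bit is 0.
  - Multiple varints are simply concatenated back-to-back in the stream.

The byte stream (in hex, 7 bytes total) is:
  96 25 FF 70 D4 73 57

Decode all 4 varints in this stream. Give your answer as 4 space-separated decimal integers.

  byte[0]=0x96 cont=1 payload=0x16=22: acc |= 22<<0 -> acc=22 shift=7
  byte[1]=0x25 cont=0 payload=0x25=37: acc |= 37<<7 -> acc=4758 shift=14 [end]
Varint 1: bytes[0:2] = 96 25 -> value 4758 (2 byte(s))
  byte[2]=0xFF cont=1 payload=0x7F=127: acc |= 127<<0 -> acc=127 shift=7
  byte[3]=0x70 cont=0 payload=0x70=112: acc |= 112<<7 -> acc=14463 shift=14 [end]
Varint 2: bytes[2:4] = FF 70 -> value 14463 (2 byte(s))
  byte[4]=0xD4 cont=1 payload=0x54=84: acc |= 84<<0 -> acc=84 shift=7
  byte[5]=0x73 cont=0 payload=0x73=115: acc |= 115<<7 -> acc=14804 shift=14 [end]
Varint 3: bytes[4:6] = D4 73 -> value 14804 (2 byte(s))
  byte[6]=0x57 cont=0 payload=0x57=87: acc |= 87<<0 -> acc=87 shift=7 [end]
Varint 4: bytes[6:7] = 57 -> value 87 (1 byte(s))

Answer: 4758 14463 14804 87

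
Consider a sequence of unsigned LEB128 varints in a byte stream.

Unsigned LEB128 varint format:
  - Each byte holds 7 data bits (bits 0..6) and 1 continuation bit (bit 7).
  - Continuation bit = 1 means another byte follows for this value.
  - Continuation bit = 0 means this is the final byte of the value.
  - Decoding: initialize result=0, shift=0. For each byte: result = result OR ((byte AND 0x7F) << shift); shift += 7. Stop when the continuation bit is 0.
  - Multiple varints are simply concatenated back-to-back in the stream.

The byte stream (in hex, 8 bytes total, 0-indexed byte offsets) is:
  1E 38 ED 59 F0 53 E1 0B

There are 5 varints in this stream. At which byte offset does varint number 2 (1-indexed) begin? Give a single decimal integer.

Answer: 1

Derivation:
  byte[0]=0x1E cont=0 payload=0x1E=30: acc |= 30<<0 -> acc=30 shift=7 [end]
Varint 1: bytes[0:1] = 1E -> value 30 (1 byte(s))
  byte[1]=0x38 cont=0 payload=0x38=56: acc |= 56<<0 -> acc=56 shift=7 [end]
Varint 2: bytes[1:2] = 38 -> value 56 (1 byte(s))
  byte[2]=0xED cont=1 payload=0x6D=109: acc |= 109<<0 -> acc=109 shift=7
  byte[3]=0x59 cont=0 payload=0x59=89: acc |= 89<<7 -> acc=11501 shift=14 [end]
Varint 3: bytes[2:4] = ED 59 -> value 11501 (2 byte(s))
  byte[4]=0xF0 cont=1 payload=0x70=112: acc |= 112<<0 -> acc=112 shift=7
  byte[5]=0x53 cont=0 payload=0x53=83: acc |= 83<<7 -> acc=10736 shift=14 [end]
Varint 4: bytes[4:6] = F0 53 -> value 10736 (2 byte(s))
  byte[6]=0xE1 cont=1 payload=0x61=97: acc |= 97<<0 -> acc=97 shift=7
  byte[7]=0x0B cont=0 payload=0x0B=11: acc |= 11<<7 -> acc=1505 shift=14 [end]
Varint 5: bytes[6:8] = E1 0B -> value 1505 (2 byte(s))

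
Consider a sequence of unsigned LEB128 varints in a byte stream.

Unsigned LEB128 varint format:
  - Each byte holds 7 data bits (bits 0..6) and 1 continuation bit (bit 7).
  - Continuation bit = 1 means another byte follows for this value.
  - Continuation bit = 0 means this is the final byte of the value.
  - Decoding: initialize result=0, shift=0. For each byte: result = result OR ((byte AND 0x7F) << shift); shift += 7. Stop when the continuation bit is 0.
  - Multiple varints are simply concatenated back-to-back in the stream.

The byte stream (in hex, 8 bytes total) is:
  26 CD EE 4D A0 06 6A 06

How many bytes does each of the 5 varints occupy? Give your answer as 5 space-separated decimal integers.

Answer: 1 3 2 1 1

Derivation:
  byte[0]=0x26 cont=0 payload=0x26=38: acc |= 38<<0 -> acc=38 shift=7 [end]
Varint 1: bytes[0:1] = 26 -> value 38 (1 byte(s))
  byte[1]=0xCD cont=1 payload=0x4D=77: acc |= 77<<0 -> acc=77 shift=7
  byte[2]=0xEE cont=1 payload=0x6E=110: acc |= 110<<7 -> acc=14157 shift=14
  byte[3]=0x4D cont=0 payload=0x4D=77: acc |= 77<<14 -> acc=1275725 shift=21 [end]
Varint 2: bytes[1:4] = CD EE 4D -> value 1275725 (3 byte(s))
  byte[4]=0xA0 cont=1 payload=0x20=32: acc |= 32<<0 -> acc=32 shift=7
  byte[5]=0x06 cont=0 payload=0x06=6: acc |= 6<<7 -> acc=800 shift=14 [end]
Varint 3: bytes[4:6] = A0 06 -> value 800 (2 byte(s))
  byte[6]=0x6A cont=0 payload=0x6A=106: acc |= 106<<0 -> acc=106 shift=7 [end]
Varint 4: bytes[6:7] = 6A -> value 106 (1 byte(s))
  byte[7]=0x06 cont=0 payload=0x06=6: acc |= 6<<0 -> acc=6 shift=7 [end]
Varint 5: bytes[7:8] = 06 -> value 6 (1 byte(s))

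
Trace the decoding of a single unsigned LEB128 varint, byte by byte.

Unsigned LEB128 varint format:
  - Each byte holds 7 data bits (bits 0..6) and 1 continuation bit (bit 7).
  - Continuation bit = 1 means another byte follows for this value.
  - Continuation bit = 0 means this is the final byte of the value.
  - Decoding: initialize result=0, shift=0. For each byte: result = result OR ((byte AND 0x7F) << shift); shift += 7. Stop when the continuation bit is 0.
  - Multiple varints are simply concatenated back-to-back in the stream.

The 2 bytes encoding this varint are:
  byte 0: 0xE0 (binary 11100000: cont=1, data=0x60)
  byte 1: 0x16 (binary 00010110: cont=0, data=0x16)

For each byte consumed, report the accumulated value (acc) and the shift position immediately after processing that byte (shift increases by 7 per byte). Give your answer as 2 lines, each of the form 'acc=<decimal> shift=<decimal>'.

byte 0=0xE0: payload=0x60=96, contrib = 96<<0 = 96; acc -> 96, shift -> 7
byte 1=0x16: payload=0x16=22, contrib = 22<<7 = 2816; acc -> 2912, shift -> 14

Answer: acc=96 shift=7
acc=2912 shift=14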